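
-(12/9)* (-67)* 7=1876/3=625.33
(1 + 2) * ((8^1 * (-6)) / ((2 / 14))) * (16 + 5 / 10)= -16632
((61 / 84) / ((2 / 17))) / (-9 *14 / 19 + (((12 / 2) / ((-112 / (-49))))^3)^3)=0.00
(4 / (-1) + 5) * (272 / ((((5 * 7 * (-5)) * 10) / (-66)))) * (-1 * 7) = -8976 / 125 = -71.81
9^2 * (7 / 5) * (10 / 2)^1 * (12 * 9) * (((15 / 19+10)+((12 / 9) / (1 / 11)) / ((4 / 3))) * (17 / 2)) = 215489484 / 19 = 11341551.79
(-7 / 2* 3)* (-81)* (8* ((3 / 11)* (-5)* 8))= -816480 / 11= -74225.45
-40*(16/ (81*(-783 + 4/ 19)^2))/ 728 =-28880/ 1630510376859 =-0.00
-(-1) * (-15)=-15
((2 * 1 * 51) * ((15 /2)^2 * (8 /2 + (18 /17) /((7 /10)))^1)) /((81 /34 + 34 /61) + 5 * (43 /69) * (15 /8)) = 42244891200 /11729893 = 3601.47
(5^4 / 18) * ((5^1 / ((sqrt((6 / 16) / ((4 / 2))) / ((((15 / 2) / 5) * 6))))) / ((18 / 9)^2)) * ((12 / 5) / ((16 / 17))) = 10625 * sqrt(3) / 8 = 2300.38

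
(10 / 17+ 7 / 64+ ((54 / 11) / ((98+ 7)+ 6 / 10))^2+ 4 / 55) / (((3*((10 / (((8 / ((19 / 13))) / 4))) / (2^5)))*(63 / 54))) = 799854016 / 827582525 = 0.97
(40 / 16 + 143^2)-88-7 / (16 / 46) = 162747 / 8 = 20343.38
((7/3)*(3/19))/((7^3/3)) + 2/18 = 958/8379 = 0.11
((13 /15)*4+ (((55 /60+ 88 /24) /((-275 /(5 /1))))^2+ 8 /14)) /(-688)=-20387 /3467520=-0.01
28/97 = 0.29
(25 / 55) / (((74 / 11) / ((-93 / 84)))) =-0.07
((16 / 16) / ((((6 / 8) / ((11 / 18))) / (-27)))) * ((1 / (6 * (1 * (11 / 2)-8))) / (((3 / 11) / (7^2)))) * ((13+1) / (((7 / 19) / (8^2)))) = 640859.02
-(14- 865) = 851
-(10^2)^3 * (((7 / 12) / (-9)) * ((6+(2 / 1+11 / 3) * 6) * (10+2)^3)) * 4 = 17920000000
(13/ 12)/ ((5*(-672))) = -13/ 40320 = -0.00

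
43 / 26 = 1.65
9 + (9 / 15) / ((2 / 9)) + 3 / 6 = 61 / 5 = 12.20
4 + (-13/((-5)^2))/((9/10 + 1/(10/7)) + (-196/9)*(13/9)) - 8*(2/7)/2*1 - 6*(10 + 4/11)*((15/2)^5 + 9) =-13744293810703/9310840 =-1476160.45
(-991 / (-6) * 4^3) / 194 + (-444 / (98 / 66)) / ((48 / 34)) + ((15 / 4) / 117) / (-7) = -116649769 / 741468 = -157.32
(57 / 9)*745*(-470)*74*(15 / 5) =-492310900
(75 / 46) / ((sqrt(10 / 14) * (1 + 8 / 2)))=3 * sqrt(35) / 46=0.39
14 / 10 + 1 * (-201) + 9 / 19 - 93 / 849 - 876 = -28907716 / 26885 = -1075.24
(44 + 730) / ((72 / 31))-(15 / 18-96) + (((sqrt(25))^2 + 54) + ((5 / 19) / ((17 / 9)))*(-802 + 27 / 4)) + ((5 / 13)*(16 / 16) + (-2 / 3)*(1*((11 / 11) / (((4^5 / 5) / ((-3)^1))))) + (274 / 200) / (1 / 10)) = 13244955949 / 32248320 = 410.72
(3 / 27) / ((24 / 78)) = 13 / 36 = 0.36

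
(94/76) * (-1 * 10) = -235/19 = -12.37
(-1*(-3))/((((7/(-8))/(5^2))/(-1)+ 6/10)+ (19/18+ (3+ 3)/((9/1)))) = 5400/4243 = 1.27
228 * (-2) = -456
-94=-94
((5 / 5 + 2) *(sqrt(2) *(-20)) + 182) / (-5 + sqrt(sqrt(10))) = -(182-60 *sqrt(2)) / (5-10^(1 / 4)) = -30.15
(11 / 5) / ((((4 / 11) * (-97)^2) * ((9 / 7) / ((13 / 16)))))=11011 / 27097920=0.00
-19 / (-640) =19 / 640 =0.03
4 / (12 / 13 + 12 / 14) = 182 / 81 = 2.25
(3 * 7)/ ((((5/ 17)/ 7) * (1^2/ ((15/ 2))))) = 7497/ 2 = 3748.50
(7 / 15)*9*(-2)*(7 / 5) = -294 / 25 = -11.76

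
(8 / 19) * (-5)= -40 / 19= -2.11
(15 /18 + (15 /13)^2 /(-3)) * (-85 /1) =-33575 /1014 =-33.11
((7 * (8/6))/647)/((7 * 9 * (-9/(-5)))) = 20/157221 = 0.00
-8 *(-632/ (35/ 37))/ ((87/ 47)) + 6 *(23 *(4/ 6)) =9072524/ 3045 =2979.48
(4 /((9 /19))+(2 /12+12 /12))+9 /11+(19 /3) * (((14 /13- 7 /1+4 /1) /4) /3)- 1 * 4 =3097 /572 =5.41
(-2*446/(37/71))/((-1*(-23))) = -63332/851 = -74.42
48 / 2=24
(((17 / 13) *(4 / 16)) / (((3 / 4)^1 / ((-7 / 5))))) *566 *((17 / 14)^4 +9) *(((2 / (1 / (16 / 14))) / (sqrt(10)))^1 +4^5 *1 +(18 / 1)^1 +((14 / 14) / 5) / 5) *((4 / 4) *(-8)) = 3304310264 *sqrt(10) / 468195 +10760073335933 / 334425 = 32197165.32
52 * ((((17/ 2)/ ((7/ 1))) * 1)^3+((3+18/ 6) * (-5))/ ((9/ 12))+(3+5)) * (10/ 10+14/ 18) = -8621080/ 3087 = -2792.70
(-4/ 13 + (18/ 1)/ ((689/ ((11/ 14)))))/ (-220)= 277/ 212212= 0.00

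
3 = 3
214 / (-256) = -107 / 128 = -0.84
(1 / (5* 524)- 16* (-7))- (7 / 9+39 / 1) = 1703009 / 23580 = 72.22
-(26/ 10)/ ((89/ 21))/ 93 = -91/ 13795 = -0.01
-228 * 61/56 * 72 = -125172/7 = -17881.71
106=106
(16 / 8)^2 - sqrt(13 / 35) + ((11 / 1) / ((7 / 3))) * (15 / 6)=221 / 14 - sqrt(455) / 35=15.18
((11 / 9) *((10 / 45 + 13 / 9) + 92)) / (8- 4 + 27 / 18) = 20.81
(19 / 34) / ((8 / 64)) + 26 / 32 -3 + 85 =23741 / 272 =87.28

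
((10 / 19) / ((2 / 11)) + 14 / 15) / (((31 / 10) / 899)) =63278 / 57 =1110.14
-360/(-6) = 60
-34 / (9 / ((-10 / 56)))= 0.67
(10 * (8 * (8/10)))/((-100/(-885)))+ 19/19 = 2837/5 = 567.40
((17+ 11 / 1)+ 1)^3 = 24389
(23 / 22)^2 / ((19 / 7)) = 0.40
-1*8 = -8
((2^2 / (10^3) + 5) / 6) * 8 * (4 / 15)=1.78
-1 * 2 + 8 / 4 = 0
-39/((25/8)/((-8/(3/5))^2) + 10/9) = -179712/5201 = -34.55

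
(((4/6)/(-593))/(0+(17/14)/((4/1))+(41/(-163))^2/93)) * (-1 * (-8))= -737980544/24965136925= -0.03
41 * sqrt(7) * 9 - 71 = -71 + 369 * sqrt(7) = 905.28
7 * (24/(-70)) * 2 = -24/5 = -4.80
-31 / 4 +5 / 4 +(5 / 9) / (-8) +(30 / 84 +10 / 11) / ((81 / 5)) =-107963 / 16632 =-6.49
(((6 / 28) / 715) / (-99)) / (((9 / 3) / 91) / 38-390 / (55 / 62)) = 19 / 2759271075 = 0.00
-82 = -82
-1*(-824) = 824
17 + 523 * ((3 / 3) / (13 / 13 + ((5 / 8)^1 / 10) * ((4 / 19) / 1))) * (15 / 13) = 613237 / 1001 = 612.62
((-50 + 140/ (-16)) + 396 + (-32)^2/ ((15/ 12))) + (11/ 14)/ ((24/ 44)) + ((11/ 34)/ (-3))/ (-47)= 97141414/ 83895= 1157.89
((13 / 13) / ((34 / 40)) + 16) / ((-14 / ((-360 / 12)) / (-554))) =-2426520 / 119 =-20390.92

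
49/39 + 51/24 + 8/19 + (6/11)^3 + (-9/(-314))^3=60530360146013/15267052956012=3.96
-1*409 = -409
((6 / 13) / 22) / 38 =3 / 5434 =0.00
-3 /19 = -0.16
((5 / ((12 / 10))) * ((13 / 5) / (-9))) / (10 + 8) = -65 / 972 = -0.07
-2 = -2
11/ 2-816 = -1621/ 2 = -810.50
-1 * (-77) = 77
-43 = -43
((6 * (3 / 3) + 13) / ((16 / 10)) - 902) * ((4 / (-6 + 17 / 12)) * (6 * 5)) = 23305.09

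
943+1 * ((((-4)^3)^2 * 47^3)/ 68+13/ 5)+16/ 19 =10101429944/ 1615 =6254755.38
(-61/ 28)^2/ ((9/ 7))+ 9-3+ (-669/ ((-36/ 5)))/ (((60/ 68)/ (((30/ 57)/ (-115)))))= 4056757/ 440496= 9.21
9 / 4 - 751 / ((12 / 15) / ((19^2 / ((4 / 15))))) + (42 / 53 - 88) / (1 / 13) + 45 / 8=-1078620923 / 848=-1271958.64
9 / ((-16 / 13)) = -117 / 16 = -7.31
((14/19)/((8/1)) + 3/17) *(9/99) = 347/14212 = 0.02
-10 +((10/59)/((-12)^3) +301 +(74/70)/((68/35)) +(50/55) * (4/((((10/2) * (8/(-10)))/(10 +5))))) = 2649158065/9532512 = 277.91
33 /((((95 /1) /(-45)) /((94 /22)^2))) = -59643 /209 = -285.37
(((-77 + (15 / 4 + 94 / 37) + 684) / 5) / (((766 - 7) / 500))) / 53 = 2269175 / 1488399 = 1.52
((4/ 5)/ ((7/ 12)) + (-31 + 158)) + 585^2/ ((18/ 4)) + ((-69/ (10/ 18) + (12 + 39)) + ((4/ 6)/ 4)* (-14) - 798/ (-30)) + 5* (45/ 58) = 463651903/ 6090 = 76133.32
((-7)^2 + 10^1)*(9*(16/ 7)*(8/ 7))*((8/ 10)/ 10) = 135936/ 1225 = 110.97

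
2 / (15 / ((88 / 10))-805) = -88 / 35345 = -0.00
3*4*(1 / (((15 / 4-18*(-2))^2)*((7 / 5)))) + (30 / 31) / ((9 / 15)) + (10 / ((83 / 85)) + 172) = 27905923744 / 151778697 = 183.86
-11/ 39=-0.28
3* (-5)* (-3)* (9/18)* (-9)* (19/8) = -7695/16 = -480.94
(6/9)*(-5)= -10/3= -3.33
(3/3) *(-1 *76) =-76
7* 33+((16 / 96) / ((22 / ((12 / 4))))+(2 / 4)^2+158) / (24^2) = 1465357 / 6336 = 231.27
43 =43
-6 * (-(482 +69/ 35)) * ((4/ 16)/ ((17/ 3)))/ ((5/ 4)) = 304902/ 2975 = 102.49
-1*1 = -1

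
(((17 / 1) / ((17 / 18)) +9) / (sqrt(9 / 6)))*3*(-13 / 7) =-351*sqrt(6) / 7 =-122.82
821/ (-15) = -821/ 15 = -54.73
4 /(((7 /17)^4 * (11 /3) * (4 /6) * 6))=250563 /26411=9.49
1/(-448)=-0.00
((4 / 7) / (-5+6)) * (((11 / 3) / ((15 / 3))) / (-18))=-22 / 945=-0.02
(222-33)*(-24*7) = -31752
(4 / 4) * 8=8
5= 5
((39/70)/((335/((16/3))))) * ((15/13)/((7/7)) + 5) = 128/2345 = 0.05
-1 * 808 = -808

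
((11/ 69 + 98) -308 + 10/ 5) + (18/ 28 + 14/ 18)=-206.42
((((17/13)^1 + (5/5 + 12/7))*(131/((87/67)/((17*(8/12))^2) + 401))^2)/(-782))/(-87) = 369393099699152/58552189875499963825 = 0.00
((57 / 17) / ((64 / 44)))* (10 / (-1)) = -3135 / 136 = -23.05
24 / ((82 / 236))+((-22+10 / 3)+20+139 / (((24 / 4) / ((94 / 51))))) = 709513 / 6273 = 113.11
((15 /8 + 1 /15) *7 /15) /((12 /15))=1631 /1440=1.13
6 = 6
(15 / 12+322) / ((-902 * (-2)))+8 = 59021 / 7216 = 8.18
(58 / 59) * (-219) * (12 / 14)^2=-457272 / 2891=-158.17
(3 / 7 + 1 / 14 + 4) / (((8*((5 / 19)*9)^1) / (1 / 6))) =0.04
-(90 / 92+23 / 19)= -1913 / 874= -2.19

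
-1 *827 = -827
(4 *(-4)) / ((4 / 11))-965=-1009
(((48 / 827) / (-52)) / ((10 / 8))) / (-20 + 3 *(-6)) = 24 / 1021345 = 0.00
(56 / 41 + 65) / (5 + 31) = 907 / 492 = 1.84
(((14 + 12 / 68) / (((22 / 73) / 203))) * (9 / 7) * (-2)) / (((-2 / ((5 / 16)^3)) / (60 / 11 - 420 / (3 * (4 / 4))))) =-106184750625 / 2106368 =-50411.30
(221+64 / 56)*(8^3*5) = 3980800 / 7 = 568685.71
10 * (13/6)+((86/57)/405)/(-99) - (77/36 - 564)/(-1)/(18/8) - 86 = -717733256/2285415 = -314.05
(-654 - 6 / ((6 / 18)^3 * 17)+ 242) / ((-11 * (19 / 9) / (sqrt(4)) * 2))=64494 / 3553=18.15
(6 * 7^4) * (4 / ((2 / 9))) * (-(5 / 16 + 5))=-5510295 / 4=-1377573.75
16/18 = 8/9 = 0.89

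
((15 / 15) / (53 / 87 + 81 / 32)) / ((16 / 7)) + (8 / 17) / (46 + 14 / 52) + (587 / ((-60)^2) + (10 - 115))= -3208875782629 / 30651958800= -104.69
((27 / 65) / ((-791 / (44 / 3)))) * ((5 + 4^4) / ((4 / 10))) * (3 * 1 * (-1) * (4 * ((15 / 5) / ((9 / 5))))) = 100.51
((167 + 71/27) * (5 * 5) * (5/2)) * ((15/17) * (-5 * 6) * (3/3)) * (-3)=14312500/17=841911.76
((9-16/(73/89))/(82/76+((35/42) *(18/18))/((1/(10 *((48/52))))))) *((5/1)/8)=-947245/1265236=-0.75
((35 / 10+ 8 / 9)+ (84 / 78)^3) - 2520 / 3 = -32995685 / 39546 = -834.36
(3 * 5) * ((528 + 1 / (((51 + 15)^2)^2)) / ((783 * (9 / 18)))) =20.23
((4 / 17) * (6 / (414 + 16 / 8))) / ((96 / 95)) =95 / 28288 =0.00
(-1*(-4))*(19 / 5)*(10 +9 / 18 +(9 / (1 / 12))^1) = 1801.20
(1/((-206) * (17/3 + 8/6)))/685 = -1/987770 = -0.00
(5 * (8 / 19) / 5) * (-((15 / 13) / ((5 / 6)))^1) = -144 / 247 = -0.58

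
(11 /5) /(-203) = -0.01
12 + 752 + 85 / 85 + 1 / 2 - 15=1501 / 2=750.50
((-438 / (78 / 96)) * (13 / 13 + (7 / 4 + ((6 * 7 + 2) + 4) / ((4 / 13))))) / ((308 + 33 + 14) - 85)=-37084 / 117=-316.96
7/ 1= 7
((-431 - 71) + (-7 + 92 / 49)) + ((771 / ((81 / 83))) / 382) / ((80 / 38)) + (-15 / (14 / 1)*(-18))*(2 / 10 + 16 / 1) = -3915963239 / 20215440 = -193.71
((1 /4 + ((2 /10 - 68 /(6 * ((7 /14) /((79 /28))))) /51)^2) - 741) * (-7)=84787823531 /16386300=5174.31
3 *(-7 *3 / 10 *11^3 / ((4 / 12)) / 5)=-251559 / 50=-5031.18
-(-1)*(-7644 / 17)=-7644 / 17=-449.65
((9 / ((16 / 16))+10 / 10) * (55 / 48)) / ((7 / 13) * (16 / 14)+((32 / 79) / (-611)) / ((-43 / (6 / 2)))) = 570780925 / 30656832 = 18.62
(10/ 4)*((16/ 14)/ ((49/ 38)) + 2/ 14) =1765/ 686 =2.57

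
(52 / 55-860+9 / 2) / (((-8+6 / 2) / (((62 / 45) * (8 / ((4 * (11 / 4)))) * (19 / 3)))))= 1084.62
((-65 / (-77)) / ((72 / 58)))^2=3553225 / 7683984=0.46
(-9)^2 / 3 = 27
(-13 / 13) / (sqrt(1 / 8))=-2.83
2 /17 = 0.12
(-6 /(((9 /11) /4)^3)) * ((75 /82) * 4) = -8518400 /3321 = -2565.01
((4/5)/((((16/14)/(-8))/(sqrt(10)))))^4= 2458624/25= 98344.96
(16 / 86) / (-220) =-2 / 2365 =-0.00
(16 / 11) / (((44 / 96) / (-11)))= -34.91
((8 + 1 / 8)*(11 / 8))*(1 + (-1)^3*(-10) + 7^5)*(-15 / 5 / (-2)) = 18037305 / 64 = 281832.89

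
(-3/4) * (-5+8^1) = -9/4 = -2.25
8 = 8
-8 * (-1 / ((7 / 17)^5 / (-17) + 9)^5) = 8193465725814765556554001028792218849 / 60453603792737585781121238028619630180228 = 0.00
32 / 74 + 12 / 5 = 524 / 185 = 2.83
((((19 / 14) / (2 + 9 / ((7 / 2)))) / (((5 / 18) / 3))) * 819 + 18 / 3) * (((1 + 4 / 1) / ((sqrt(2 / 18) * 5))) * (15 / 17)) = 222939 / 32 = 6966.84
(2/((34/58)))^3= 195112/4913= 39.71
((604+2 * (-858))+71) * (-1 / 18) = 347 / 6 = 57.83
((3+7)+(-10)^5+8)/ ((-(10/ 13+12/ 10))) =3249415/ 64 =50772.11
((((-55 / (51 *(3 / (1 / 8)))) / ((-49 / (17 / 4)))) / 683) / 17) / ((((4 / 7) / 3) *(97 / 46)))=1265 / 1513702848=0.00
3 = 3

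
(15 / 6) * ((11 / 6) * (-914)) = -25135 / 6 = -4189.17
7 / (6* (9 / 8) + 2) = 4 / 5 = 0.80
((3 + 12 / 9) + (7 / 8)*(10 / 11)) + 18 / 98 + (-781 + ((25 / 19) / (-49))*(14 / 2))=-95348893 / 122892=-775.88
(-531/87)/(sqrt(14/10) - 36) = 177 * sqrt(35)/187717 + 31860/187717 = 0.18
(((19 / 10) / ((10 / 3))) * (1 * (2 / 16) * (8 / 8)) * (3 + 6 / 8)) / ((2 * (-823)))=-171 / 1053440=-0.00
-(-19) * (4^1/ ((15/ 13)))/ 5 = 988/ 75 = 13.17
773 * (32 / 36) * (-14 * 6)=-173152 / 3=-57717.33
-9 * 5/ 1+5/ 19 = -44.74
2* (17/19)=34/19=1.79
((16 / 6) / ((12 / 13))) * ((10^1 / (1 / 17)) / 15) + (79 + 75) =5042 / 27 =186.74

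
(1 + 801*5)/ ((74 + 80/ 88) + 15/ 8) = 352528/ 6757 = 52.17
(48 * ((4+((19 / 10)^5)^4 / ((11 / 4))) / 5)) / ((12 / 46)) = 864594689523557038447178823 / 171875000000000000000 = 5030369.10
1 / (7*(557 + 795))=0.00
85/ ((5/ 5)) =85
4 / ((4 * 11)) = 1 / 11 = 0.09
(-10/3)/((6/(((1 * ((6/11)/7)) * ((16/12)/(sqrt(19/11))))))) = -40 * sqrt(209)/13167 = -0.04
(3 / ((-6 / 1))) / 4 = -0.12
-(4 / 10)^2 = -4 / 25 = -0.16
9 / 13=0.69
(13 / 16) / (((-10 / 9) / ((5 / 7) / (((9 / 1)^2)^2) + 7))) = -5.12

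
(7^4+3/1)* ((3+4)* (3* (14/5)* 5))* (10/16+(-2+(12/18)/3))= -2444267/3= -814755.67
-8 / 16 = -1 / 2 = -0.50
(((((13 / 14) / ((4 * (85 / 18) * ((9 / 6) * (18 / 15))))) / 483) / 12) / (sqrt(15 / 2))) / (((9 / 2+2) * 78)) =sqrt(30) / 1613954160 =0.00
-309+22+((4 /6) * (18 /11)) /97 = -306217 /1067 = -286.99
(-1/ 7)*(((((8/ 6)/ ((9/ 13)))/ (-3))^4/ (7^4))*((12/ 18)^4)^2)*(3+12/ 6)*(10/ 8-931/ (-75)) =-1918100094976/ 71201898294542505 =-0.00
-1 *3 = -3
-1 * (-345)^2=-119025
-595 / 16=-37.19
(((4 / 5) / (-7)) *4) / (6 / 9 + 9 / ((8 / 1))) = -384 / 1505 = -0.26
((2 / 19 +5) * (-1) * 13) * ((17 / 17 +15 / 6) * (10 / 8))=-44135 / 152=-290.36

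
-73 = -73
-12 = -12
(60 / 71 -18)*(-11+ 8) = 3654 / 71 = 51.46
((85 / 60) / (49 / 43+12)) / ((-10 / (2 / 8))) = -731 / 271200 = -0.00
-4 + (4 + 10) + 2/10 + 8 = 91/5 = 18.20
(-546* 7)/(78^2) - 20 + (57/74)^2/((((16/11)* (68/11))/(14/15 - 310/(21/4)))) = -99472291207/4066258560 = -24.46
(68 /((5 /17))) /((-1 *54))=-578 /135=-4.28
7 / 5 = 1.40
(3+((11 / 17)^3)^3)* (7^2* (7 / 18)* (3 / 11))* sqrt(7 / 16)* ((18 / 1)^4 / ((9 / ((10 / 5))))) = 119396301346170072* sqrt(7) / 1304466641467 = 242162.51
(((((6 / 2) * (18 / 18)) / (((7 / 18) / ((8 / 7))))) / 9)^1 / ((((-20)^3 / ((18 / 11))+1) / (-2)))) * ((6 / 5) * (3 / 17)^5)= 0.00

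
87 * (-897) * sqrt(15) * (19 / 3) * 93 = -45964971 * sqrt(15) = -178021567.19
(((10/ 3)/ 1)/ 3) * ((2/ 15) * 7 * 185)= 5180/ 27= 191.85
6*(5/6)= 5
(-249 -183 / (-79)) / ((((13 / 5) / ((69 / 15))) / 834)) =-373818816 / 1027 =-363991.06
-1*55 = -55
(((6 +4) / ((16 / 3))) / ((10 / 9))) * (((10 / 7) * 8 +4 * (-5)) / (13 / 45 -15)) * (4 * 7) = 27.53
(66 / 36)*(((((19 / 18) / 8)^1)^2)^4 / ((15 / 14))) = 1307734354157 / 8319791650276638720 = 0.00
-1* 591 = -591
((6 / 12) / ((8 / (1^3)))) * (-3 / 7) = -3 / 112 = -0.03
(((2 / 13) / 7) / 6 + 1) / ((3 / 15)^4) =171250 / 273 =627.29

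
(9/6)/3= 1/2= 0.50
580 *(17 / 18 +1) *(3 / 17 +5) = 893200 / 153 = 5837.91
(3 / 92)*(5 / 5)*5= 15 / 92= 0.16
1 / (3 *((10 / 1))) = 1 / 30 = 0.03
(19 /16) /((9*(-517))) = -19 /74448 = -0.00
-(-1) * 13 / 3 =13 / 3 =4.33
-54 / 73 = -0.74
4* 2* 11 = 88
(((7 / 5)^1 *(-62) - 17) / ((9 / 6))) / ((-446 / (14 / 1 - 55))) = -7093 / 1115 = -6.36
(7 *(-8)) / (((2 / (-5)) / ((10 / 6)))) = 700 / 3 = 233.33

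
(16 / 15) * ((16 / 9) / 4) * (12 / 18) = 128 / 405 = 0.32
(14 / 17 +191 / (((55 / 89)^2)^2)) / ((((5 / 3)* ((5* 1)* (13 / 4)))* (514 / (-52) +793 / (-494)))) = -7746382280526 / 1839504390625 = -4.21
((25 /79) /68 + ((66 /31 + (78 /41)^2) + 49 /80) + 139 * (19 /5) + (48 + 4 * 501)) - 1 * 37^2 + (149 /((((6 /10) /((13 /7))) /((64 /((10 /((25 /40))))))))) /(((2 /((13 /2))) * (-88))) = 297318421326077 /258664829808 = 1149.44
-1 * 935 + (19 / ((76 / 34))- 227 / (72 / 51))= -26095 / 24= -1087.29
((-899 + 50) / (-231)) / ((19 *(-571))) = -283 / 835373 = -0.00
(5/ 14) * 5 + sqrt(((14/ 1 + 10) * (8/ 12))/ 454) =2 * sqrt(454)/ 227 + 25/ 14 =1.97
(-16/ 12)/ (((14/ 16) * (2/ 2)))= -32/ 21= -1.52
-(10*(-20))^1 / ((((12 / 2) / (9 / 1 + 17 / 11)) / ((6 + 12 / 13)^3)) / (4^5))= 2886451200000 / 24167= 119437712.58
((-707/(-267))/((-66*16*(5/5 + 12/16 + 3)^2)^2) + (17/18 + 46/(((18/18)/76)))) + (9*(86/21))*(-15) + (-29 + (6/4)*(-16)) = 2891.09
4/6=2/3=0.67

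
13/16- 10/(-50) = 81/80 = 1.01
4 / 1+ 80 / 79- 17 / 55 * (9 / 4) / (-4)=360567 / 69520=5.19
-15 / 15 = -1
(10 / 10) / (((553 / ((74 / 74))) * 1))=1 / 553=0.00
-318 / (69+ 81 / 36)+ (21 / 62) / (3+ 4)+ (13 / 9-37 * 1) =-2118827 / 53010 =-39.97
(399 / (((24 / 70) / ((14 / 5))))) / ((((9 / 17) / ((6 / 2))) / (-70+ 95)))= 2769725 / 6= 461620.83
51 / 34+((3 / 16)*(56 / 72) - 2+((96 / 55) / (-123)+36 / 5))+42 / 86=34069691 / 4654320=7.32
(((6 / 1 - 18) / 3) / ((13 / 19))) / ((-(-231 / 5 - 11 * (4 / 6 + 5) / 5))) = -57 / 572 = -0.10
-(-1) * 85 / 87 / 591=85 / 51417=0.00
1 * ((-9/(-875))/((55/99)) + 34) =148831/4375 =34.02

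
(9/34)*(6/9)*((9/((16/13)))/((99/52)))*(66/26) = 117/68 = 1.72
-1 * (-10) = 10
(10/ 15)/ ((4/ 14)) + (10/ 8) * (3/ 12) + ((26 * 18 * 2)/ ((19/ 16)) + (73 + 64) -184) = 678397/ 912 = 743.86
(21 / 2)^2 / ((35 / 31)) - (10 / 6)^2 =17077 / 180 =94.87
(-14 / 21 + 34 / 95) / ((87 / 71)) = -6248 / 24795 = -0.25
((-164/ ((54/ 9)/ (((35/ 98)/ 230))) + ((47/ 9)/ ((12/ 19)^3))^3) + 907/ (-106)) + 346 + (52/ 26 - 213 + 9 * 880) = 544139000686721727809/ 32096707787096064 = 16953.11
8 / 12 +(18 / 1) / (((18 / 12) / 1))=38 / 3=12.67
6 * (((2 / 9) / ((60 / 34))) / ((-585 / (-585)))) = 34 / 45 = 0.76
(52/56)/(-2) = -13/28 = -0.46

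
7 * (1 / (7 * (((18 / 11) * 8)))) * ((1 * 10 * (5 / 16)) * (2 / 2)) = 275 / 1152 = 0.24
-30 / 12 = -5 / 2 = -2.50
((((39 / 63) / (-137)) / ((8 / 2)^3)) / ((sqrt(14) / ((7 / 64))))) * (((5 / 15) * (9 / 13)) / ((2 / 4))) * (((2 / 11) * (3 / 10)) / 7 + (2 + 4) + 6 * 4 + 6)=-13863 * sqrt(14) / 1512304640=-0.00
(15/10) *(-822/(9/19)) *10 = -26030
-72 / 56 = -9 / 7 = -1.29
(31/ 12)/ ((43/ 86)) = 31/ 6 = 5.17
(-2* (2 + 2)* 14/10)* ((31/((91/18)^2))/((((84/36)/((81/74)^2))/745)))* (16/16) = -58913423496/11336689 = -5196.70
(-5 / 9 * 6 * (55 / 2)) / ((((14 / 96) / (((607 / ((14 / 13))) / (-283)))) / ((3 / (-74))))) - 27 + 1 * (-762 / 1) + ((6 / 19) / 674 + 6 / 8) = -11025314977713 / 13140979348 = -839.00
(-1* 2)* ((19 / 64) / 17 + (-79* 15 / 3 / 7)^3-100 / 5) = 67060761163 / 186592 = 359397.84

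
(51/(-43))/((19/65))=-3315/817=-4.06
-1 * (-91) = 91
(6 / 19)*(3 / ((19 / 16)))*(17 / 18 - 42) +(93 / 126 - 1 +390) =5412601 / 15162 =356.98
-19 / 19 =-1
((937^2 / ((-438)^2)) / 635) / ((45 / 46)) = 20193287 / 2740971150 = 0.01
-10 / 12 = -5 / 6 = -0.83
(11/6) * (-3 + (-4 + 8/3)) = -143/18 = -7.94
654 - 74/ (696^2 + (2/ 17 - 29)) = 5385414716/ 8234581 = 654.00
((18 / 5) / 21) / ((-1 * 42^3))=-1 / 432180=-0.00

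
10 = 10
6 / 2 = 3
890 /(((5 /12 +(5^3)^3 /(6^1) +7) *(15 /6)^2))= 2848 /6510565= 0.00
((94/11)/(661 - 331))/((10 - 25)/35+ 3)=329/32670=0.01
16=16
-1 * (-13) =13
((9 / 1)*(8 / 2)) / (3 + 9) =3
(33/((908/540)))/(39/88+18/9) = 8.03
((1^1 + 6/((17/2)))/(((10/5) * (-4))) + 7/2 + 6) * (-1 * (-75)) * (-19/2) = -1799775/272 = -6616.82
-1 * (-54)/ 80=27/ 40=0.68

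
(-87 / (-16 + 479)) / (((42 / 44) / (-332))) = 211816 / 3241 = 65.36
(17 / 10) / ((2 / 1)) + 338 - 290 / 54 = 180079 / 540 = 333.48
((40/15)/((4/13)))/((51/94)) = 2444/153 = 15.97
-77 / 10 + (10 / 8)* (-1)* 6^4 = -16277 / 10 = -1627.70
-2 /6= -1 /3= -0.33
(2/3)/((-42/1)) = -1/63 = -0.02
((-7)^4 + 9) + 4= 2414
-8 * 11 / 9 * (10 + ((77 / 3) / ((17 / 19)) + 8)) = -209528 / 459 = -456.49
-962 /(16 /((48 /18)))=-481 /3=-160.33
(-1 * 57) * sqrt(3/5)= -57 * sqrt(15)/5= -44.15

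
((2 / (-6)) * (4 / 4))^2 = 1 / 9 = 0.11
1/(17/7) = 7/17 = 0.41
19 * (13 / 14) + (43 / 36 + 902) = 232051 / 252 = 920.84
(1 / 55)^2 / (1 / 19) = 19 / 3025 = 0.01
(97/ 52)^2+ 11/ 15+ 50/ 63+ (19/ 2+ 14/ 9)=13681139/ 851760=16.06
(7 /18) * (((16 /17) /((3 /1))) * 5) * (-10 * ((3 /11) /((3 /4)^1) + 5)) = -165200 /5049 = -32.72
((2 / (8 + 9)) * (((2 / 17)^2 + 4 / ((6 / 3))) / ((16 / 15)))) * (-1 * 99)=-432135 / 19652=-21.99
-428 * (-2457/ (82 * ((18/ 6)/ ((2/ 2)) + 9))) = 87633/ 82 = 1068.70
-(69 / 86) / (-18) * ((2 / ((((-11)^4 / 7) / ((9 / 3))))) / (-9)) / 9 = -161 / 101989206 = -0.00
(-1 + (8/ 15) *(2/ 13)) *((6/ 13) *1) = -358/ 845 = -0.42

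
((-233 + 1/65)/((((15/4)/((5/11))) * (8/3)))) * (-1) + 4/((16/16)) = 10432/715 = 14.59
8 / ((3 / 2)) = 16 / 3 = 5.33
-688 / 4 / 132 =-43 / 33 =-1.30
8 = 8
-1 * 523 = -523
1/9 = 0.11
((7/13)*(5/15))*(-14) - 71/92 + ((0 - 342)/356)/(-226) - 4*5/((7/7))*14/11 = -5702858209/198464838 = -28.73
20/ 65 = 4/ 13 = 0.31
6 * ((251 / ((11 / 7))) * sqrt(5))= 10542 * sqrt(5) / 11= 2142.97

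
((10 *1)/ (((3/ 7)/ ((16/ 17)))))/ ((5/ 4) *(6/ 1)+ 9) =2240/ 1683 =1.33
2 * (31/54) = 31/27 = 1.15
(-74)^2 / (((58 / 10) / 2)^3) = 5476000 / 24389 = 224.53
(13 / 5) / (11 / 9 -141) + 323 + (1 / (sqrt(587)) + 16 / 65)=sqrt(587) / 587 + 26430317 / 81770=323.27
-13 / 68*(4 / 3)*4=-52 / 51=-1.02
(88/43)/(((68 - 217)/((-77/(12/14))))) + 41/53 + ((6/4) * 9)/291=405900163/197630322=2.05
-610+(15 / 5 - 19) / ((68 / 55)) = -622.94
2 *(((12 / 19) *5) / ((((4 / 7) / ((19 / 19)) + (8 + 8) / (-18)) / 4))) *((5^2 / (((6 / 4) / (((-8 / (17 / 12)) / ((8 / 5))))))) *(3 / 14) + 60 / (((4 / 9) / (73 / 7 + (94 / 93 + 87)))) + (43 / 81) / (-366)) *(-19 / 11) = 527998005212 / 289323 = 1824943.07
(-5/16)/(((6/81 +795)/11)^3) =-130990365/158282919273008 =-0.00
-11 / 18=-0.61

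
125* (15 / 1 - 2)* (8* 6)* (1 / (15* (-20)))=-260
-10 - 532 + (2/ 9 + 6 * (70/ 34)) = -81002/ 153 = -529.42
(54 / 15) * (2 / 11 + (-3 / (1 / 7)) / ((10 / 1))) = -1899 / 275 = -6.91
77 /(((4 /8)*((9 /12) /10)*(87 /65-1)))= 18200 /3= 6066.67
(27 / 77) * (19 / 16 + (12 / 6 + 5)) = 3537 / 1232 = 2.87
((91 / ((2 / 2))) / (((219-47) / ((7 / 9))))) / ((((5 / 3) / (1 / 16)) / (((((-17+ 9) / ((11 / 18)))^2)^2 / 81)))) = 17611776 / 3147815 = 5.59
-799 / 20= -39.95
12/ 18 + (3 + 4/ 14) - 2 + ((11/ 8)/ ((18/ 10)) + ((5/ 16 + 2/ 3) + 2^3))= 11789/ 1008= 11.70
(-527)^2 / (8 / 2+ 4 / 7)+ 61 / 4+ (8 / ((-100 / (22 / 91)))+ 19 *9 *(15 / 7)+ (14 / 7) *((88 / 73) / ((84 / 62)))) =974713957823 / 15943200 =61136.66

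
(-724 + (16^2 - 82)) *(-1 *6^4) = 712800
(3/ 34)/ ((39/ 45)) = 45/ 442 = 0.10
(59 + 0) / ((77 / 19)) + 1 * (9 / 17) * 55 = 57172 / 1309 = 43.68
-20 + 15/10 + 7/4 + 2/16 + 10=-53/8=-6.62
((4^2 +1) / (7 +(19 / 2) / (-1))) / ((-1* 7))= 34 / 35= 0.97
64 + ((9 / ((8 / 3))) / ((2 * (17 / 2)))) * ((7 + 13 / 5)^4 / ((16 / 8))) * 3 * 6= 161923136 / 10625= 15239.82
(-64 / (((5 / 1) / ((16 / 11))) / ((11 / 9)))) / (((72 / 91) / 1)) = -11648 / 405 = -28.76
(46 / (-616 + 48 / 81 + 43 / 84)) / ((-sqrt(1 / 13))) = 34776 * sqrt(13) / 464861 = 0.27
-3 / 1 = -3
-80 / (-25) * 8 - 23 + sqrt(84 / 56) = sqrt(6) / 2 + 13 / 5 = 3.82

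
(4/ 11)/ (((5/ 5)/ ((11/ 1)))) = 4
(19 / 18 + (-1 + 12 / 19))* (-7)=-1645 / 342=-4.81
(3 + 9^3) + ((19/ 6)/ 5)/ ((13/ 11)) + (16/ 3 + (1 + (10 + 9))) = 98523/ 130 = 757.87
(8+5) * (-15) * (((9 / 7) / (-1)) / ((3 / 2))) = 1170 / 7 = 167.14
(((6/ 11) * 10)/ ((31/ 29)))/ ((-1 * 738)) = -290/ 41943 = -0.01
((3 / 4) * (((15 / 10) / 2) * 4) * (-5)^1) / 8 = -45 / 32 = -1.41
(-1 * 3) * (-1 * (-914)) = -2742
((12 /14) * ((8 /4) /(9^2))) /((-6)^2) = 1 /1701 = 0.00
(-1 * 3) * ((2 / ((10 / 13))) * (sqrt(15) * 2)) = -78 * sqrt(15) / 5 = -60.42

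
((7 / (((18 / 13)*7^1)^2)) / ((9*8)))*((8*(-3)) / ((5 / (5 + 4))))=-169 / 3780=-0.04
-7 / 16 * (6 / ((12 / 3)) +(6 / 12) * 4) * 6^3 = -1323 / 4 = -330.75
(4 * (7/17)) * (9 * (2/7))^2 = 1296/119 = 10.89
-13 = -13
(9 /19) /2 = 9 /38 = 0.24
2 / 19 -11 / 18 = -173 / 342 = -0.51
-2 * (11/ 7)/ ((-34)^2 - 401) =-22/ 5285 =-0.00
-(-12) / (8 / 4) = 6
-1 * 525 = -525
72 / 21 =24 / 7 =3.43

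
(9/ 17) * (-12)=-108/ 17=-6.35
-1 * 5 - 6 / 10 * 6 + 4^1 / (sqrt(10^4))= -214 / 25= -8.56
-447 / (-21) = 149 / 7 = 21.29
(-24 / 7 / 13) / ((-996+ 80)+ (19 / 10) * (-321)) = 240 / 1388569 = 0.00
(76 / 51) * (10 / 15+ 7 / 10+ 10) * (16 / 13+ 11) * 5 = 686774 / 663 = 1035.86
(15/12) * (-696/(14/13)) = -5655/7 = -807.86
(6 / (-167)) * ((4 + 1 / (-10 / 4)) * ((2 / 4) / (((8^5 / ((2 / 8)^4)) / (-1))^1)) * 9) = 243 / 3502243840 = 0.00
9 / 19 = 0.47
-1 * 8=-8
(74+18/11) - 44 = 348/11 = 31.64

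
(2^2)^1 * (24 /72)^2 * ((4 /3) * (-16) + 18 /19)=-4648 /513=-9.06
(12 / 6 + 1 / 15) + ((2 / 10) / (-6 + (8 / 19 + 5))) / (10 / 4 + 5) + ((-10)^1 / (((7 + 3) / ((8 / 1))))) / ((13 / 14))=-6.59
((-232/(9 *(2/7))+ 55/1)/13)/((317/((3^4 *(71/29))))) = -1.69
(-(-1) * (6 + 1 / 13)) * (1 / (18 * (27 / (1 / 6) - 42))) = 79 / 28080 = 0.00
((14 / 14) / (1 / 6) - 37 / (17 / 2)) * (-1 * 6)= -168 / 17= -9.88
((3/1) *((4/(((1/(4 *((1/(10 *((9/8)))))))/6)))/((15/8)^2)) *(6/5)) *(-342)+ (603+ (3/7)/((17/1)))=-177415344/74375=-2385.42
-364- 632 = -996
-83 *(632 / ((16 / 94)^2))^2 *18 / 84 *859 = -6513855576179811 / 896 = -7269928098414.97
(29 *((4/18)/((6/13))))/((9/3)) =377/81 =4.65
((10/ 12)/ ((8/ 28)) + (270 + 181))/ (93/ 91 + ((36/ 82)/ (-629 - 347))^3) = 992544100713366656/ 2234679471303831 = 444.16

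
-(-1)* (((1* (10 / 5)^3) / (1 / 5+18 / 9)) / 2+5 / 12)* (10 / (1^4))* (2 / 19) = 2.35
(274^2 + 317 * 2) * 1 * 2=151420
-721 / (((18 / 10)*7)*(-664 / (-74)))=-19055 / 2988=-6.38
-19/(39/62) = -1178/39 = -30.21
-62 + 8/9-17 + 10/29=-20297/261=-77.77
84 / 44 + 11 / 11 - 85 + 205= 122.91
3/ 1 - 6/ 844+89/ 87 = 147439/ 36714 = 4.02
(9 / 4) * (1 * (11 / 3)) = 33 / 4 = 8.25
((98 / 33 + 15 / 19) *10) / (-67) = -23570 / 42009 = -0.56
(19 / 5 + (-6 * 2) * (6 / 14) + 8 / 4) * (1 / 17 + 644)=251827 / 595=423.24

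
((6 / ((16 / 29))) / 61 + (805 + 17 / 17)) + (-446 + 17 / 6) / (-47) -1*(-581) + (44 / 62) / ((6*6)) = 8937217735 / 6399144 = 1396.63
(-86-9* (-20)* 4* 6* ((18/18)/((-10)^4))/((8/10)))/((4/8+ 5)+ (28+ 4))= -4273/1875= -2.28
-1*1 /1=-1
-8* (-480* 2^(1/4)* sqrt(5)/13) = 3840* 2^(1/4)* sqrt(5)/13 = 785.47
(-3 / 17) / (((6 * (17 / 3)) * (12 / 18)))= -9 / 1156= -0.01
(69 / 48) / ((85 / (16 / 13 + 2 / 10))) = 2139 / 88400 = 0.02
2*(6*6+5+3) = 88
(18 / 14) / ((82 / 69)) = 621 / 574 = 1.08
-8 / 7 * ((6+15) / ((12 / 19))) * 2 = -76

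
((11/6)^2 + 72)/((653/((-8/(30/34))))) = -92242/88155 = -1.05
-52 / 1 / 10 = -26 / 5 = -5.20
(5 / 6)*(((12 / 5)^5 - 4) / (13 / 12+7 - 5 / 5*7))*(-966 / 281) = -456593424 / 2283125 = -199.99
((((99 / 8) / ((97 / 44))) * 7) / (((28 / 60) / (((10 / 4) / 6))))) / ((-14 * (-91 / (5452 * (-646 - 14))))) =-6122766375 / 61789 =-99091.53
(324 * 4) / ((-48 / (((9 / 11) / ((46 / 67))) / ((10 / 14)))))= -45.05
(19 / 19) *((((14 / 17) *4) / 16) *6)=21 / 17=1.24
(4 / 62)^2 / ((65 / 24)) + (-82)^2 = 420014756 / 62465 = 6724.00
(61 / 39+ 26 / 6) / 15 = 46 / 117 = 0.39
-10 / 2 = -5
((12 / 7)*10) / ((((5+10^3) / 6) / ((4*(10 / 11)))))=1920 / 5159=0.37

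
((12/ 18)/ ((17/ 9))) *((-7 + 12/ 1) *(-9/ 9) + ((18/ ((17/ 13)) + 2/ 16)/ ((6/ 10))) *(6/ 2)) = 22.75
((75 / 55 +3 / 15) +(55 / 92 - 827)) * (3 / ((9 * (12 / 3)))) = -68.74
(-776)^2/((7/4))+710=2413674/7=344810.57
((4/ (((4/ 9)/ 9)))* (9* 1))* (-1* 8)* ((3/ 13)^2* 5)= -262440/ 169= -1552.90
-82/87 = -0.94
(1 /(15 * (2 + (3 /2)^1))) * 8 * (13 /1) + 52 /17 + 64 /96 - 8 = -4094 /1785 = -2.29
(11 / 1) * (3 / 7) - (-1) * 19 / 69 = 2410 / 483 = 4.99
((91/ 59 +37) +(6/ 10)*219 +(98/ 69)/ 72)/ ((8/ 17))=2117262059/ 5862240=361.17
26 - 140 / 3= -62 / 3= -20.67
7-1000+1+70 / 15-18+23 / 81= -81409 / 81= -1005.05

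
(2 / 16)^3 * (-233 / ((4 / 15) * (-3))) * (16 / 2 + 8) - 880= -111475 / 128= -870.90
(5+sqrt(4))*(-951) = -6657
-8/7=-1.14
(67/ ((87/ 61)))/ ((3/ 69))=1080.47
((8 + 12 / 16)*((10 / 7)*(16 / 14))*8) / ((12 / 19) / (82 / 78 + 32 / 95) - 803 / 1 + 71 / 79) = -162518800 / 1139972673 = -0.14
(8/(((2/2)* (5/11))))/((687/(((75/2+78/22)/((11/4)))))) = 4816/12595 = 0.38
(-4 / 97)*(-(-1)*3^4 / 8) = -81 / 194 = -0.42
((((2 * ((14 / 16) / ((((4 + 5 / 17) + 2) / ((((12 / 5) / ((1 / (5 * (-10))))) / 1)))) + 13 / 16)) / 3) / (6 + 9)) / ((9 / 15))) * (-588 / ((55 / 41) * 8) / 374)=54582521 / 316942560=0.17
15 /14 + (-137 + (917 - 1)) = 10921 /14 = 780.07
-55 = -55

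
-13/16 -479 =-7677/16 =-479.81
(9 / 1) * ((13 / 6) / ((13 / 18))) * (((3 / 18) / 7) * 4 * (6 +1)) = 18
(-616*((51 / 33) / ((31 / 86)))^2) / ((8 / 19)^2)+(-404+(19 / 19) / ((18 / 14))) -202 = -12268132697 / 190278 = -64474.78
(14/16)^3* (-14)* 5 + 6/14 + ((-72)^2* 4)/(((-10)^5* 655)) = -170438301841/3668000000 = -46.47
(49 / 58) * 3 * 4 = 294 / 29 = 10.14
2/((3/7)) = 14/3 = 4.67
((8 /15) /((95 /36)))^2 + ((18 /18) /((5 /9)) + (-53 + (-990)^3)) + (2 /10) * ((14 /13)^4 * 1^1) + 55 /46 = -287623300934458954529 /296427478750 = -970299049.69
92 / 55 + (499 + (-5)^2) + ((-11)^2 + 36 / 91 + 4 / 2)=3248587 / 5005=649.07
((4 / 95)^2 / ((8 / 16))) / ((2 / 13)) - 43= -387867 / 9025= -42.98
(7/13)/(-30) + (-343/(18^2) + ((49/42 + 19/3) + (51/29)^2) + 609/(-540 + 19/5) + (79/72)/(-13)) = 112551436657/13566978360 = 8.30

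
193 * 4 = 772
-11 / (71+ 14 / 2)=-11 / 78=-0.14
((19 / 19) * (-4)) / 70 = -0.06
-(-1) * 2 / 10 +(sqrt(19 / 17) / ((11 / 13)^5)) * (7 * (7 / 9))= 1 / 5 +18193357 * sqrt(323) / 24640803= 13.47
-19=-19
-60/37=-1.62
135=135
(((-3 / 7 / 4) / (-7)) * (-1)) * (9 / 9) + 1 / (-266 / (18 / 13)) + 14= 676775 / 48412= 13.98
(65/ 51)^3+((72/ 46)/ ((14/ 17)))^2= 5.68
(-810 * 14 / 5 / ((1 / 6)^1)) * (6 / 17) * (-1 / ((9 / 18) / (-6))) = -979776 / 17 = -57633.88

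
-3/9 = -1/3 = -0.33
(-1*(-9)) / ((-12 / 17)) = -51 / 4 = -12.75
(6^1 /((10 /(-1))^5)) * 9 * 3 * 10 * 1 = -81 /5000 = -0.02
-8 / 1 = -8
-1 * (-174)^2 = -30276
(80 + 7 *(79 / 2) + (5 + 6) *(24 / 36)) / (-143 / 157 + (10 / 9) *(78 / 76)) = 6511889 / 4108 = 1585.17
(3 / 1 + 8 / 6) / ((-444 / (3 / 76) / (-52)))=169 / 8436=0.02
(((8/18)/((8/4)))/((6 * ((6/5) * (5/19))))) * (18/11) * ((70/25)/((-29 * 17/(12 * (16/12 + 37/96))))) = -133/5916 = -0.02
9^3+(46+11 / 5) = 3886 / 5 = 777.20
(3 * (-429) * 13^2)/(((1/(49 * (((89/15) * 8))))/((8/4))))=-5058829776/5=-1011765955.20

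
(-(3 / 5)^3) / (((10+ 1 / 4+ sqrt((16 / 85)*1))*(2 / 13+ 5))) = -326196 / 79634525+ 7488*sqrt(85) / 398172625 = -0.00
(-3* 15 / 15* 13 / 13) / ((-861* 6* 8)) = 1 / 13776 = 0.00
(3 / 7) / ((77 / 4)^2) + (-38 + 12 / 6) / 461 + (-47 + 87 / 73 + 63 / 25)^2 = 119406443204259383 / 63724458441875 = 1873.79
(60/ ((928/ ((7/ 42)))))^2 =25/ 215296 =0.00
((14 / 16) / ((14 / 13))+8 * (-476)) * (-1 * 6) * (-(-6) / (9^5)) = 20305 / 8748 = 2.32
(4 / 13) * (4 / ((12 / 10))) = 40 / 39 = 1.03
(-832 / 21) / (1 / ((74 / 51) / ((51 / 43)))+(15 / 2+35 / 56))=-4.43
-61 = -61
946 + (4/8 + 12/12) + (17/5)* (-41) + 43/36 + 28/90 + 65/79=11524291/14220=810.43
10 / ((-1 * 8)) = -5 / 4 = -1.25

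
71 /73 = 0.97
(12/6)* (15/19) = 30/19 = 1.58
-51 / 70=-0.73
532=532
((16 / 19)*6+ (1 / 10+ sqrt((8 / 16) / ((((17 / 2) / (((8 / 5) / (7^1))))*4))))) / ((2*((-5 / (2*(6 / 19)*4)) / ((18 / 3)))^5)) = -484936796602368 / 735091890625 - 990677827584*sqrt(1190) / 4603996578125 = -667.12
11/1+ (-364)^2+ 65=132572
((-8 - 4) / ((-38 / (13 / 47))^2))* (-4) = 2028 / 797449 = 0.00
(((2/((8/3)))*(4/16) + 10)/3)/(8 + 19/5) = 815/2832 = 0.29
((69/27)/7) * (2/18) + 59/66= 11657/12474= 0.93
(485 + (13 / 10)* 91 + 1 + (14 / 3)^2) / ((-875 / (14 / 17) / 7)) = -394429 / 95625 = -4.12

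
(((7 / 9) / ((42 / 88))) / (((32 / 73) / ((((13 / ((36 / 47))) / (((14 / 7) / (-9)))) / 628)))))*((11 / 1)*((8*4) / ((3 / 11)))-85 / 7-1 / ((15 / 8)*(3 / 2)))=-197540130359 / 341832960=-577.88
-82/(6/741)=-10127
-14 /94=-7 /47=-0.15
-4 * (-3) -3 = 9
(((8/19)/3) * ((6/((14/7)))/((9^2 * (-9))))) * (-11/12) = 22/41553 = 0.00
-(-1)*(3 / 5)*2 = 6 / 5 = 1.20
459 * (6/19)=2754/19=144.95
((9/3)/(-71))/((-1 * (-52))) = -3/3692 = -0.00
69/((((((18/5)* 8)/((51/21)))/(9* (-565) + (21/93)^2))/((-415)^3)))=170702959525939375/80724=2114649416851.73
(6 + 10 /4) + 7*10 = 78.50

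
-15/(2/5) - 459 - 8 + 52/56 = -3525/7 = -503.57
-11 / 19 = -0.58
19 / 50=0.38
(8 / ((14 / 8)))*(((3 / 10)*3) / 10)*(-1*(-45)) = 648 / 35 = 18.51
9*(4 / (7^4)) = 36 / 2401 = 0.01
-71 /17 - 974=-16629 /17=-978.18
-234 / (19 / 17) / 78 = -51 / 19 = -2.68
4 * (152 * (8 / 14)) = 2432 / 7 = 347.43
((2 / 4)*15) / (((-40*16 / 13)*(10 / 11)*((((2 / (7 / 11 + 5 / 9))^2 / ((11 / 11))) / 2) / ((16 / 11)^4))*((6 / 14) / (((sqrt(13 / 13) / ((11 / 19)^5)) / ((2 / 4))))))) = -401590454440448 / 10504656963405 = -38.23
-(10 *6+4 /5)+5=-279 /5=-55.80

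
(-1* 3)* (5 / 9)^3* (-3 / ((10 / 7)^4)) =2401 / 6480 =0.37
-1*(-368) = 368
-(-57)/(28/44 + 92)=627/1019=0.62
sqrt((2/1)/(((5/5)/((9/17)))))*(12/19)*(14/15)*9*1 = 1512*sqrt(34)/1615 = 5.46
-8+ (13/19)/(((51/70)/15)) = 1966/323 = 6.09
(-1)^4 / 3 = 1 / 3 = 0.33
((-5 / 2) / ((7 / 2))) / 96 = -5 / 672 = -0.01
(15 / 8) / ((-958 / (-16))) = 15 / 479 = 0.03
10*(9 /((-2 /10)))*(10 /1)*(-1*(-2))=-9000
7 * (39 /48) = 91 /16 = 5.69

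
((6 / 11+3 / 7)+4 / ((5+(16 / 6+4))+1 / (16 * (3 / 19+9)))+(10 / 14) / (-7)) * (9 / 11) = 21276834 / 21409619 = 0.99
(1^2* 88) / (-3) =-29.33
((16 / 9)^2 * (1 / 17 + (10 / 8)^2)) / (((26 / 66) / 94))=810656 / 663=1222.71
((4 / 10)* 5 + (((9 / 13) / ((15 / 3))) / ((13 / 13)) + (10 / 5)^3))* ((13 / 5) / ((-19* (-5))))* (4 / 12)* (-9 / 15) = -0.06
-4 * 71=-284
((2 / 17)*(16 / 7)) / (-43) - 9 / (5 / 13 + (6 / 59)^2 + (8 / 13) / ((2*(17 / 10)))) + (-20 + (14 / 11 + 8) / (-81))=-24071035350463 / 673371906669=-35.75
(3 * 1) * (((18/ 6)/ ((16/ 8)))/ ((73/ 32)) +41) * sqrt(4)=18246/ 73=249.95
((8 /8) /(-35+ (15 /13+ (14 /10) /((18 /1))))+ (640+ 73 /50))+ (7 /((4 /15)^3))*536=1568513664003 /7901800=198500.81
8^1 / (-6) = -4 / 3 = -1.33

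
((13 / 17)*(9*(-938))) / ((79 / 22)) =-2414412 / 1343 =-1797.78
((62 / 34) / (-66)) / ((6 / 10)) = -155 / 3366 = -0.05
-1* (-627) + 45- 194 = 478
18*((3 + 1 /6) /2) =28.50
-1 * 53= -53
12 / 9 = 4 / 3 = 1.33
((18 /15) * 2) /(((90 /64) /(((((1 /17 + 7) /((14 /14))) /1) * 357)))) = 21504 /5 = 4300.80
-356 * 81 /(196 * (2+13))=-2403 /245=-9.81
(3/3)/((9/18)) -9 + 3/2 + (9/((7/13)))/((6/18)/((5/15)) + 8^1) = -51/14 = -3.64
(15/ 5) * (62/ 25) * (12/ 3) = 744/ 25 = 29.76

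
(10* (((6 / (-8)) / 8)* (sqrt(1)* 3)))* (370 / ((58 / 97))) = -807525 / 464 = -1740.36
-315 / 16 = -19.69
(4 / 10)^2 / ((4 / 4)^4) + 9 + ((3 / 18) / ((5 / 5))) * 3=9.66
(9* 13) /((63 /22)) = 286 /7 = 40.86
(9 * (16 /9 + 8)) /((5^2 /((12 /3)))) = 352 /25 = 14.08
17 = 17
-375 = -375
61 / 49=1.24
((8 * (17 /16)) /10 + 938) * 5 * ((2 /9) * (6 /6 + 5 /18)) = 143957 /108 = 1332.94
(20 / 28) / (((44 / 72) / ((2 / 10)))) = 18 / 77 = 0.23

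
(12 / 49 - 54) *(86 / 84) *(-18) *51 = 17329086 / 343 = 50522.12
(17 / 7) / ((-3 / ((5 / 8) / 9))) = -85 / 1512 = -0.06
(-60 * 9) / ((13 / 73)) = -39420 / 13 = -3032.31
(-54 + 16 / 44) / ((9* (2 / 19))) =-5605 / 99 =-56.62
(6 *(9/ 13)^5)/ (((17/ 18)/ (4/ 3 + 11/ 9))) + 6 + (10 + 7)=161473087/ 6311981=25.58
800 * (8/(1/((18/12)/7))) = 1371.43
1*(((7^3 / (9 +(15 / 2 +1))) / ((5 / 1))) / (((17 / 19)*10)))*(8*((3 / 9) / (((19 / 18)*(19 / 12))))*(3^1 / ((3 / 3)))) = 84672 / 40375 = 2.10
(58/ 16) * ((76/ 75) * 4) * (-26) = -28652/ 75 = -382.03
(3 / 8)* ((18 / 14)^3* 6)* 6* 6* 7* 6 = 354294 / 49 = 7230.49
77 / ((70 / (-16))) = -88 / 5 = -17.60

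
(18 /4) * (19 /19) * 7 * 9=567 /2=283.50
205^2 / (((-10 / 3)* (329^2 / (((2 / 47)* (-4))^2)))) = -0.00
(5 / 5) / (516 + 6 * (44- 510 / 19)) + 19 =223459 / 11760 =19.00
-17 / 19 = -0.89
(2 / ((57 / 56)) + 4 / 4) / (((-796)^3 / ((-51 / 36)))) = 2873 / 344981101824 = 0.00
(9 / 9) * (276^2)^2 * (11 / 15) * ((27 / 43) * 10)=26719791377.86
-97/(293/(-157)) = 15229/293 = 51.98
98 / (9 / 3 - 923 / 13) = -49 / 34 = -1.44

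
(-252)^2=63504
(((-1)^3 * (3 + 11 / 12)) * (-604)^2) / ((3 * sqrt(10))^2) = -2143294 / 135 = -15876.25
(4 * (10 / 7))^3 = 64000 / 343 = 186.59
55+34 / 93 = 5149 / 93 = 55.37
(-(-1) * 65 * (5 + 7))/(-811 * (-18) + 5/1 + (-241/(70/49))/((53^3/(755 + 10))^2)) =2659723335480/49794779513743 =0.05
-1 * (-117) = 117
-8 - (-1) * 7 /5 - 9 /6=-81 /10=-8.10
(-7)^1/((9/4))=-28/9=-3.11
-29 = -29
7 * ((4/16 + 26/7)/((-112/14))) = -111/32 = -3.47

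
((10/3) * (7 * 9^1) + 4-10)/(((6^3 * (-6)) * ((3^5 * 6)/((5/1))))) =-85/157464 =-0.00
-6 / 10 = -3 / 5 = -0.60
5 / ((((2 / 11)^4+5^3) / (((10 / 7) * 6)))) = 1464100 / 4270329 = 0.34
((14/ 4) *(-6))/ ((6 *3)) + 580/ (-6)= -587/ 6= -97.83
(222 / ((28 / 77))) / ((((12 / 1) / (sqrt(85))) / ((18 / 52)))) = 3663 * sqrt(85) / 208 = 162.36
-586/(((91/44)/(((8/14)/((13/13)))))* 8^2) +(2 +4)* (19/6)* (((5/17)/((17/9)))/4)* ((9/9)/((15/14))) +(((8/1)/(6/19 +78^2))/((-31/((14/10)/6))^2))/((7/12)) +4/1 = 1656946091877226/766932740457975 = 2.16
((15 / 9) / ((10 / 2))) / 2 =1 / 6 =0.17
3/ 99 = 1/ 33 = 0.03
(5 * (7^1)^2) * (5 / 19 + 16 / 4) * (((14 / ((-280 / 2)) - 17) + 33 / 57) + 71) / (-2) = -41083119 / 1444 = -28450.91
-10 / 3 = -3.33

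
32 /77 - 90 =-6898 /77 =-89.58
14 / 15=0.93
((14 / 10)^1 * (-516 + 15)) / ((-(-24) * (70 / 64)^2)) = -21376 / 875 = -24.43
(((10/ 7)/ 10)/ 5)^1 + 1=36/ 35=1.03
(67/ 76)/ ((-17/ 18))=-603/ 646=-0.93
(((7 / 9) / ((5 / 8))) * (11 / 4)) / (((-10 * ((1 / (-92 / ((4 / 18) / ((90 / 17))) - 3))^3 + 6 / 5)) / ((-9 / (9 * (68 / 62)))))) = 13775918878500933 / 52979863969279570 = 0.26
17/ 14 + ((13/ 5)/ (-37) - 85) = -217187/ 2590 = -83.86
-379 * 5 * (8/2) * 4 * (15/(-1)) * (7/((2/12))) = 19101600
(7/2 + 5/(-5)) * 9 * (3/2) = 135/4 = 33.75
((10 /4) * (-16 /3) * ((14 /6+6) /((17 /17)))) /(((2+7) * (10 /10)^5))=-12.35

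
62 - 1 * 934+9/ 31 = -27023/ 31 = -871.71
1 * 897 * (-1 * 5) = -4485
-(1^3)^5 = -1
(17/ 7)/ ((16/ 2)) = 17/ 56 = 0.30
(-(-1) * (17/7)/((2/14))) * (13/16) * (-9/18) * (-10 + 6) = 27.62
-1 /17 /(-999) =1 /16983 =0.00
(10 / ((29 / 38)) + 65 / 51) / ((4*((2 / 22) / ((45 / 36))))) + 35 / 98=8246185 / 165648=49.78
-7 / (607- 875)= 7 / 268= 0.03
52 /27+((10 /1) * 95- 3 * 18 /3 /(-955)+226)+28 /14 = 30424876 /25785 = 1179.94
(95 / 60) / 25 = 0.06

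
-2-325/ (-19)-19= -74/ 19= -3.89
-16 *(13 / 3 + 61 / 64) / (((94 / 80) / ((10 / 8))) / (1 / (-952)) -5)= 25375 / 269964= 0.09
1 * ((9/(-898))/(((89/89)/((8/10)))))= -0.01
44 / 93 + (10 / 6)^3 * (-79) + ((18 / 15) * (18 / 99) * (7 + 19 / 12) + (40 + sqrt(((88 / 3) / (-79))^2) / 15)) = -1176021212 / 3636765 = -323.37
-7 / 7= -1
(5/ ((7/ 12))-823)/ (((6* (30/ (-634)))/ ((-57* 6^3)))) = -1236136428/ 35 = -35318183.66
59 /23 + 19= 496 /23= 21.57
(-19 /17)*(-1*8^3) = 9728 /17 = 572.24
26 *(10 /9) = 260 /9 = 28.89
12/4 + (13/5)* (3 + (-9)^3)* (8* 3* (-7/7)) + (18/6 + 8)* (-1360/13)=2870051/65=44154.63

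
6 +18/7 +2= 74/7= 10.57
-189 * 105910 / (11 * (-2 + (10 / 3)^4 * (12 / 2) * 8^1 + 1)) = -540458730 / 1759703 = -307.13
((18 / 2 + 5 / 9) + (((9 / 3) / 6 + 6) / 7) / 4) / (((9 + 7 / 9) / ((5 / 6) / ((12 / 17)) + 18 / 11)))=11005523 / 3902976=2.82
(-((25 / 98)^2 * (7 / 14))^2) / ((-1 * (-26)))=-390625 / 9592628864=-0.00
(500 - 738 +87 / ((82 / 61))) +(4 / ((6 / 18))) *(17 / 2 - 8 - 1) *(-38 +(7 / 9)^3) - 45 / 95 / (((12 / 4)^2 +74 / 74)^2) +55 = 2023428383 / 18929700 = 106.89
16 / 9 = 1.78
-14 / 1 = -14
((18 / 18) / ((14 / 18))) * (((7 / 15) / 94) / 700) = 3 / 329000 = 0.00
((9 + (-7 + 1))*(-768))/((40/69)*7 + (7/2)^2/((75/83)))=-15897600/121541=-130.80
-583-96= -679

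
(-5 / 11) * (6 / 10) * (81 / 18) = -27 / 22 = -1.23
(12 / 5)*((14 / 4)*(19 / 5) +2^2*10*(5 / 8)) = 91.92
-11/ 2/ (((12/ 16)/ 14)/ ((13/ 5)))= -4004/ 15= -266.93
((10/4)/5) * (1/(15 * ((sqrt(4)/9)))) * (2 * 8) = 12/5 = 2.40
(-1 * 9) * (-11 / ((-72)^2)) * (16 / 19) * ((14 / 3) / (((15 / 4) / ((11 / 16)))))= 847 / 61560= 0.01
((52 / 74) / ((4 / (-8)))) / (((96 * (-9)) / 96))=52 / 333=0.16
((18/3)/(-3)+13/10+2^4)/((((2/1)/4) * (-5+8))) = 51/5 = 10.20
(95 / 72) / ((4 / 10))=475 / 144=3.30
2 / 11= 0.18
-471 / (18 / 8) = -628 / 3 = -209.33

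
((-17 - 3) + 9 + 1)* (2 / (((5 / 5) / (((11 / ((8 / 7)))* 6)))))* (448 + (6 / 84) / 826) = -854811045 / 1652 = -517440.10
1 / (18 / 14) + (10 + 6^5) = 7786.78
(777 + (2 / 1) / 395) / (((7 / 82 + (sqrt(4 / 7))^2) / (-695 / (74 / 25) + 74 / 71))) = -276538.36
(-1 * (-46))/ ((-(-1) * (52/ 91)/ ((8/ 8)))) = 161/ 2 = 80.50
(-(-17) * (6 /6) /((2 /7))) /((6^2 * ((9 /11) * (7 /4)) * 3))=187 /486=0.38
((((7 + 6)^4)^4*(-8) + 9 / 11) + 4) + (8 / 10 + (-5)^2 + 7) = -292783308040599127971 / 55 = -5323332873465438690.38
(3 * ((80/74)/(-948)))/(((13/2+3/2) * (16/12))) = -15/46768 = -0.00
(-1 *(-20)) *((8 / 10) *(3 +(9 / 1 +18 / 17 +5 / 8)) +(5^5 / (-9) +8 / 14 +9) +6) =-6414.07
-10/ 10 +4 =3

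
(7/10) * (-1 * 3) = -21/10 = -2.10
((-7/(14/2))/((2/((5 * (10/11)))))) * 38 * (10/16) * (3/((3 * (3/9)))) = -7125/44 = -161.93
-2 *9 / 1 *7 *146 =-18396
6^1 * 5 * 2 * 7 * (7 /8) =735 /2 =367.50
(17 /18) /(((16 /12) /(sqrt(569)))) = 17 * sqrt(569) /24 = 16.90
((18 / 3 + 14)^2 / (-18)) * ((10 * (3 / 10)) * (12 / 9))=-800 / 9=-88.89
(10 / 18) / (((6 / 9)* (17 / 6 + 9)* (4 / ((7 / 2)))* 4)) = 35 / 2272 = 0.02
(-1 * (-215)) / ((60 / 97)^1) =4171 / 12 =347.58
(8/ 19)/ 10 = 4/ 95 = 0.04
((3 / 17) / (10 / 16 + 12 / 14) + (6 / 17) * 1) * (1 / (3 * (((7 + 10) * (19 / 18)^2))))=71928 / 8659307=0.01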